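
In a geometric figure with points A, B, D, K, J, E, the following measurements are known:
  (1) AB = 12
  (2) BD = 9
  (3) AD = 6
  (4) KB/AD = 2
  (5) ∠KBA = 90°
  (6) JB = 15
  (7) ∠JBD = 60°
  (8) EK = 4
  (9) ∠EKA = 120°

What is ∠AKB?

From the given relations: KB = 2·AD = 2·6 = 12.
Step 1: By the law of cosines on triangle KBA: KA² = 12² + 12² − 2·12·12·cos(90°) = 288, so KA = 12·√2.
Step 2: By the inverse law of cosines on triangle AKB: cos(∠AKB) = ((12·√2)² + 12² − 12²) / (2·12·√2·12) = 288/407.29 = 0.7071, so ∠AKB = 45°.

Therefore, the measure of angle ∠AKB = 45°.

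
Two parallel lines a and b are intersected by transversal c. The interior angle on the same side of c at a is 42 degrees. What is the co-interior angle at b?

Co-interior angles (same-side interior) formed by parallel lines and a transversal are supplementary (sum to 180 degrees).
The given angle is 42 degrees.
The co-interior angle = 180 - 42 = 138 degrees.

138 degrees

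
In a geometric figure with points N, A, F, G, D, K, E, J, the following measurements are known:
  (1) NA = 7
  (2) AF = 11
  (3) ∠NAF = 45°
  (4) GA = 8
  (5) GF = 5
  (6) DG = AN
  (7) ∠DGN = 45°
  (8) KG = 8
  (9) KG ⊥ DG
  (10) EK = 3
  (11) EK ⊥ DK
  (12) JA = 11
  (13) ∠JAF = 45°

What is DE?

From the given relations: DG = AN = 7.
Step 1: By the law of cosines on triangle DGK: DK² = 7² + 8² − 2·7·8·cos(90°) = 113, so DK = √113.
Step 2: By the law of cosines on triangle DKE: DE² = √113² + 3² − 2·√113·3·cos(90°) = 122, so DE = √122.

Therefore, the length of DE = √122.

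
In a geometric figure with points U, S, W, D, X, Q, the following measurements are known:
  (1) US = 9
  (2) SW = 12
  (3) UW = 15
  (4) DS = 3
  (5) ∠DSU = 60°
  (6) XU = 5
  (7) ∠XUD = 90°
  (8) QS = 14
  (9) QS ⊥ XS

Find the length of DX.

Step 1: By the law of cosines on triangle USD: UD² = 9² + 3² − 2·9·3·cos(60°) = 63, so UD = 3·√7.
Step 2: By the law of cosines on triangle DUX: DX² = (3·√7)² + 5² − 2·3·√7·5·cos(90°) = 88, so DX = 2·√22.

Therefore, the length of DX = 2·√22.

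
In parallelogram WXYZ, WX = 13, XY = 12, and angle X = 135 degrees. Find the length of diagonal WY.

Law of cosines: d^2 = 13^2 + 12^2 - 2(13)(12)cos(135°) = 156*sqrt(2) + 313, so d = sqrt(156*sqrt(2) + 313).

sqrt(156*sqrt(2) + 313)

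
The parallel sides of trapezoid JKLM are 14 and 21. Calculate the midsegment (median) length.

midsegment = (14 + 21) / 2 = 35 / 2 = 35/2

35/2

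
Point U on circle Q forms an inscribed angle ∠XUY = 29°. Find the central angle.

By the inscribed angle theorem, the central angle is twice the inscribed angle.
Central angle = 2 × 29° = 58°

58°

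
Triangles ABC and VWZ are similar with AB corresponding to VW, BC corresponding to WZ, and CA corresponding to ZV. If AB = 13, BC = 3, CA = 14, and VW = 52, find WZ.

Similar triangles have proportional sides. Setting up the proportion:
VW / AB = WZ / BC
52 / 13 = WZ / 3
WZ = 3 * 52 / 13 = 12.

12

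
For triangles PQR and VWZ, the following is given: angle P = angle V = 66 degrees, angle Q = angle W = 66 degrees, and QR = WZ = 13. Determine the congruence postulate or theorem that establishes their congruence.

The given information provides:
angle P = angle V = 66 degrees, angle Q = angle W = 66 degrees, and QR = WZ = 13
This matches the AAS congruence theorem.
Two pairs of corresponding angles and a non-included side are equal (Angle-Angle-Side).

AAS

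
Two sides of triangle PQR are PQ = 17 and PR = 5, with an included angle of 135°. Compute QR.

By the law of cosines: QR^2 = PQ^2 + PR^2 - 2*PQ*PR*cos(P)
QR^2 = 17^2 + 5^2 - 2*17*5*cos(135°)
QR^2 = 289 + 25 - 170*(-sqrt(2)/2)
QR^2 = 85*sqrt(2) + 314
QR = sqrt(85*sqrt(2) + 314)

sqrt(85*sqrt(2) + 314)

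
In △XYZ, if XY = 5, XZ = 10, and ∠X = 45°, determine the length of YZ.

By the law of cosines: YZ^2 = XY^2 + XZ^2 - 2*XY*XZ*cos(X)
YZ^2 = 5^2 + 10^2 - 2*5*10*cos(45°)
YZ^2 = 25 + 100 - 100*(sqrt(2)/2)
YZ^2 = 125 - 50*sqrt(2)
YZ = 5*sqrt(5 - 2*sqrt(2))

5*sqrt(5 - 2*sqrt(2))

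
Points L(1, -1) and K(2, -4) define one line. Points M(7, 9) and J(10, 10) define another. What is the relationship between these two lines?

Slope of line 1: m1 = (-4 - -1)/(2 - 1) = -3/1 = -3
Slope of line 2: m2 = (10 - 9)/(10 - 7) = 1/3 = 1/3
m1 * m2 = -1, so perpendicular.

Perpendicular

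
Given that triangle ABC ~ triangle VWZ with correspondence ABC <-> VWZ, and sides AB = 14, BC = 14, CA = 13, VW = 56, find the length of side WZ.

k = 56/14 = 4. WZ = 4 * 14 = 56.

56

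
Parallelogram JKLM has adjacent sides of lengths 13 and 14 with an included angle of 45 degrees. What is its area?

Area = 13 * 14 * sin(45°) = 182 * sqrt(2)/2 = 91*sqrt(2)

91*sqrt(2)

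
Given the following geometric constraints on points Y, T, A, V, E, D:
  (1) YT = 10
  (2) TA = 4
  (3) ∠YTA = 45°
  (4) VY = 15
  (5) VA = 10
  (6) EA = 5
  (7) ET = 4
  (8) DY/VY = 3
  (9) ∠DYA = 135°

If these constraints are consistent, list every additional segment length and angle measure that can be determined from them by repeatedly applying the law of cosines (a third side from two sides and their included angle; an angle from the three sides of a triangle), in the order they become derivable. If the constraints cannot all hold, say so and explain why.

The constraints are consistent. Derivable facts, in order:
After 1 step:
- YA ≈ 7.71
- ∠AET = 51.32°
- ∠ATE = 77.36°
- ∠EAT = 51.32°
After 2 steps:
- AD ≈ 50.74
- ∠AVY = 27.72°
- ∠AYT = 21.52°
- ∠AYV = 37.11°
- ∠TAY = 113.48°
- ∠VAY = 115.17°
After 3 steps:
- ∠ADY = 6.17°
- ∠DAY = 38.83°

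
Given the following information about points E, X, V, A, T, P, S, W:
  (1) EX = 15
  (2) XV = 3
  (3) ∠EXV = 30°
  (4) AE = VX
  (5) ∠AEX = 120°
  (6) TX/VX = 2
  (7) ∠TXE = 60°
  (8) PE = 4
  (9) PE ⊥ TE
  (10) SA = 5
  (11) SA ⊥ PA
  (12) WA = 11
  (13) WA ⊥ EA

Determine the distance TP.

From the given relations: TX = 2·VX = 2·3 = 6.
Step 1: By the law of cosines on triangle EXT: ET² = 15² + 6² − 2·15·6·cos(60°) = 171, so ET = 3·√19.
Step 2: By the law of cosines on triangle TEP: TP² = (3·√19)² + 4² − 2·3·√19·4·cos(90°) = 187, so TP = √187.

Therefore, the length of TP = √187.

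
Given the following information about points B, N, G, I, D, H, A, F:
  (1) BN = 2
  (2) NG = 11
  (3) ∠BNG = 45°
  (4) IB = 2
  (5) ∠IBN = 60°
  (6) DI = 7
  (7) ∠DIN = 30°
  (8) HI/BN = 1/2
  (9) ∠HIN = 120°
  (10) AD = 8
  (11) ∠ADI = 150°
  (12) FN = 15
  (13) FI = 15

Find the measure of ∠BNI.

Step 1: By the law of cosines on triangle NBI: NI² = 2² + 2² − 2·2·2·cos(60°) = 4, so NI = 2.
Step 2: By the inverse law of cosines on triangle BNI: cos(∠BNI) = (2² + 2² − 2²) / (2·2·2) = 4/8 = 0.5, so ∠BNI = 60°.

Therefore, the measure of angle ∠BNI = 60°.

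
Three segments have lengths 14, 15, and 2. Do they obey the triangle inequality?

Yes.
The triangle inequality requires that the sum of any two sides exceeds the third.
Here 2 + 14 = 16 > 15, so the condition is met.

Yes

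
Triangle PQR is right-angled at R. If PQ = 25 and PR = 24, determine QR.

Rearranging the Pythagorean theorem to solve for the unknown leg:
leg^2 = hypotenuse^2 - known_leg^2 = 625 - 576 = 49
leg = sqrt(49) = 7.

7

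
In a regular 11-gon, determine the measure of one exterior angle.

Each exterior angle of a regular n-gon is 360 / n.
For n = 11: 360 / 11 = 360/11 degrees.

360/11 degrees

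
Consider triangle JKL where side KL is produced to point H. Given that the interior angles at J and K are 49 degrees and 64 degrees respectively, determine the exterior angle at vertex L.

Exterior angle = 49 + 64 = 113 degrees (exterior angle theorem).

113 degrees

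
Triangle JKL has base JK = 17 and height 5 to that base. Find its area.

A triangle's area is half the area of a rectangle with the same base and height.
Area = (1/2) * 17 * 5 = 85/2.

85/2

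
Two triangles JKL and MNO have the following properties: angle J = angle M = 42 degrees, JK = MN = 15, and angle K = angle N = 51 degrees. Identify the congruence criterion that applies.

The given information matches ASA: Two pairs of corresponding angles and the included side are equal (Angle-Side-Angle).

ASA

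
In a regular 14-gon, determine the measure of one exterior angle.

Each exterior angle of a regular n-gon is 360 / n.
For n = 14: 360 / 14 = 180/7 degrees.

180/7 degrees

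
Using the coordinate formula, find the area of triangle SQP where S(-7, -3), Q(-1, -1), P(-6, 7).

The Shoelace formula computes the area from vertex coordinates by summing cross products.
For vertices (-7,-3), (-1,-1), (-6,7):
Signed sum = -7*-1 - -1*-3 + -1*7 - -6*-1 + -6*-3 - -7*7
= 4 + -13 + 67 = 58
Area = (1/2)|58| = 29.

29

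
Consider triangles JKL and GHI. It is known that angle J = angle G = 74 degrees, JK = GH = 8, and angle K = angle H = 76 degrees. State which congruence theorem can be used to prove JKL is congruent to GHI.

The given information matches ASA: Two pairs of corresponding angles and the included side are equal (Angle-Side-Angle).

ASA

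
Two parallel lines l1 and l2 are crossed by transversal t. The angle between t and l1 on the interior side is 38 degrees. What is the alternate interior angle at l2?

Alternate interior angles are equal: 38 degrees.

38 degrees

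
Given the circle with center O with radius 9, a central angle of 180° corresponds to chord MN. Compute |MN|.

Drop a perpendicular from the center to the chord, bisecting both the chord and the central angle.
Each half-chord = r sin(θ/2) = 9 sin(90°).
The full chord = 2 × 9 × sin(90°) = 18.

18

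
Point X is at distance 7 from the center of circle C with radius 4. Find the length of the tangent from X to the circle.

Let T be the point of tangency. Then CT ⊥ XT (radius ⊥ tangent).
In right triangle CTX: CX² = CT² + XT²
7² = 4² + XT²
XT² = 33, XT = sqrt(33)

sqrt(33)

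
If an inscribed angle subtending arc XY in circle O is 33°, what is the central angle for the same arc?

By the inscribed angle theorem, the central angle is twice the inscribed angle.
Central angle = 2 × 33° = 66°

66°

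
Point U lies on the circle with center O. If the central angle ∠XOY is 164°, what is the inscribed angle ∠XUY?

An inscribed angle intercepts an arc from a point on the circle, while the central angle intercepts the same arc from the center.
The inscribed angle is always half the central angle: 164° / 2 = 82°.

82°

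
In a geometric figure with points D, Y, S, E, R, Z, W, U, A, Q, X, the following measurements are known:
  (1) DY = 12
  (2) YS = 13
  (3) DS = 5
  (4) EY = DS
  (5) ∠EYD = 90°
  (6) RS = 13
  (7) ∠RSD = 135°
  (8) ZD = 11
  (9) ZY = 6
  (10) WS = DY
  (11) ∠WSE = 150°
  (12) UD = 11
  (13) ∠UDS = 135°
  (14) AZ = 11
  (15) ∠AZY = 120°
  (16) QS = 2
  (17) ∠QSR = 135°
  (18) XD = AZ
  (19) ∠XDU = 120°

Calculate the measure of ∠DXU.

From the given relations: XD = AZ = 11.
Step 1: By the law of cosines on triangle XDU: XU² = 11² + 11² − 2·11·11·cos(120°) = 363, so XU = 11·√3.
Step 2: By the inverse law of cosines on triangle DXU: cos(∠DXU) = (11² + (11·√3)² − 11²) / (2·11·11·√3) = 363/419.16 = 0.866, so ∠DXU = 30°.

Therefore, the measure of angle ∠DXU = 30°.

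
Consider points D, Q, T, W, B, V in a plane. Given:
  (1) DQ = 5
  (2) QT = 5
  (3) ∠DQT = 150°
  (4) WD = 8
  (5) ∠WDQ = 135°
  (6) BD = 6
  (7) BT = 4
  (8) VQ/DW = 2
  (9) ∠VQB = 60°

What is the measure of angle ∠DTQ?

Step 1: By the law of cosines on triangle TQD: TD² = 5² + 5² − 2·5·5·cos(150°) = 93.3, so TD ≈ 9.66.
Step 2: By the inverse law of cosines on triangle DTQ: cos(∠DTQ) = (9.66² + 5² − 5²) / (2·9.66·5) = 93.3/96.59 = 0.9659, so ∠DTQ = 15°.

Therefore, the measure of angle ∠DTQ = 15°.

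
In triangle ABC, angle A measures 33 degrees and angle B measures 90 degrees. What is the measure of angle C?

angle C = 180 - 33 - 90 = 57 degrees.

57 degrees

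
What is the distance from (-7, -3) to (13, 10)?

The horizontal distance is |13 - -7| = 20 and the vertical distance is |10 - -3| = 13.
By the Pythagorean theorem, d = sqrt(20^2 + 13^2) = sqrt(569).

sqrt(569)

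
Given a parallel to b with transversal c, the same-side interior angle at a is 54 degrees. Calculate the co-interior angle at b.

Co-interior angles sum to 180: 180 - 54 = 126 degrees.

126 degrees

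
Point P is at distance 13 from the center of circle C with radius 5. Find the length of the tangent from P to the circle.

The tangent, radius, and line from the external point to the center form a right triangle.
The right angle is where the tangent meets the radius.
By the Pythagorean theorem: tangent² + 5² = 13²
tangent² = 169 - 25 = 144
tangent = 12

12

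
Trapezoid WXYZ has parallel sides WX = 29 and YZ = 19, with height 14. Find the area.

Area of a trapezoid = (base1 + base2) * height / 2
Area = (29 + 19) * 14 / 2
Area = 48 * 14 / 2
Area = 672 / 2
Area = 336

336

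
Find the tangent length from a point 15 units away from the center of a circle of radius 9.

Let T be the point of tangency. Then CT ⊥ XT (radius ⊥ tangent).
In right triangle CTX: CX² = CT² + XT²
15² = 9² + XT²
XT² = 144, XT = 12

12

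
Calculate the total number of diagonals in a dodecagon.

Total line segments between 12 vertices = C(12,2) = 66.
Subtract the 12 sides: 66 - 12 = 54 diagonals.

54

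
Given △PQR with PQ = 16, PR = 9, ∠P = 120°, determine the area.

When two sides and the included angle are known, the area formula is (1/2)ab sin(C).
The height from one side to the opposite vertex is 9 sin(120°) = 9*sqrt(3)/2.
Area = (1/2) * 16 * 9*sqrt(3)/2 = 36*sqrt(3).

36*sqrt(3)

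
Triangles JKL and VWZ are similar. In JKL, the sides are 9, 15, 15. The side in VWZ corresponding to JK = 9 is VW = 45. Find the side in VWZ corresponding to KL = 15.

Since the triangles are similar, the ratio of corresponding sides is constant.
Scale factor k = VW / JK = 45 / 9 = 5
WZ = k * KL = 5 * 15 = 75

75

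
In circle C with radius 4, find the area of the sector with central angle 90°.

Sector area = π(4²)(1/4) = 4*pi

4*pi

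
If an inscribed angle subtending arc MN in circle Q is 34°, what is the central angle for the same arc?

The inscribed angle theorem states that a central angle is always twice any inscribed angle that subtends the same arc.
Since the inscribed angle is 34°, the central angle = 2 × 34° = 68°.

68°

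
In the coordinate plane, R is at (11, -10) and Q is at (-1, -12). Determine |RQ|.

The horizontal distance is |-1 - 11| = 12 and the vertical distance is |-12 - -10| = 2.
By the Pythagorean theorem, d = sqrt(12^2 + 2^2) = sqrt(148) = 2*sqrt(37).

2*sqrt(37)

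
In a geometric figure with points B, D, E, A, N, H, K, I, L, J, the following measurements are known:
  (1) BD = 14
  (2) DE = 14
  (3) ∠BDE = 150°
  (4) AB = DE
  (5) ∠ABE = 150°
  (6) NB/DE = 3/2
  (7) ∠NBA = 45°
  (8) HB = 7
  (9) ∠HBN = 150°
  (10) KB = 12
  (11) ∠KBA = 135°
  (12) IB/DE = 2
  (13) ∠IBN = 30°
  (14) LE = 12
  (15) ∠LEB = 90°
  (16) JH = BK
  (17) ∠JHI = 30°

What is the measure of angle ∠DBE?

Step 1: By the law of cosines on triangle BDE: BE² = 14² + 14² − 2·14·14·cos(150°) = 731.48, so BE ≈ 27.05.
Step 2: By the inverse law of cosines on triangle DBE: cos(∠DBE) = (14² + 27.05² − 14²) / (2·14·27.05) = 731.48/757.29 = 0.9659, so ∠DBE = 15°.

Therefore, the measure of angle ∠DBE = 15°.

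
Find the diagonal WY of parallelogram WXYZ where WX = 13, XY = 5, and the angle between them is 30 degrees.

The diagonal of a parallelogram can be found by treating two adjacent sides and the diagonal as a triangle.
Applying the law of cosines with sides 13, 5 and included angle 30°:
d^2 = 169 + 25 - 130*cos(30°) = 194 - 65*sqrt(3)
d = sqrt(194 - 65*sqrt(3))

sqrt(194 - 65*sqrt(3))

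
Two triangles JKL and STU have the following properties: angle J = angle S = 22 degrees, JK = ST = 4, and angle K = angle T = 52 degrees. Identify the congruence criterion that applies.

The given information provides:
angle J = angle S = 22 degrees, JK = ST = 4, and angle K = angle T = 52 degrees
This matches the ASA congruence theorem.
Two pairs of corresponding angles and the included side are equal (Angle-Side-Angle).

ASA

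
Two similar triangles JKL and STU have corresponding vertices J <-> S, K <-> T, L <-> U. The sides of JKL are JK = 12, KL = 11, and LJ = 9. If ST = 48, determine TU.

Similar triangles have proportional sides. Setting up the proportion:
ST / JK = TU / KL
48 / 12 = TU / 11
TU = 11 * 48 / 12 = 44.

44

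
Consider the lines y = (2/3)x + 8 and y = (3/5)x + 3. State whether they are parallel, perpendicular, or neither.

Slope of line 1: m1 = 2/3
Slope of line 2: m2 = 3/5
For parallel lines we need equal slopes: 2/3 != 3/5.
For perpendicular lines we need m1*m2 = -1: (2/3)(3/5) = 2/5 != -1.
Since neither condition holds, the lines are neither parallel nor perpendicular.

Neither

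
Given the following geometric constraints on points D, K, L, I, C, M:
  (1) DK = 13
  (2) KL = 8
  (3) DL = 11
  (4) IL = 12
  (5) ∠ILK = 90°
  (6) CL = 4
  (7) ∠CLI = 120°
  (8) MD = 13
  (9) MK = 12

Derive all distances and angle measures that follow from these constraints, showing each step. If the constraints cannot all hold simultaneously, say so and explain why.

The constraints are consistent.

Step 1: From KL = 8, LI = 12, and ∠KLI = 90°, by the law of cosines:
  KI² = KL² + LI² - 2·KL·LI·cos(90°) = 64 + 144 - 0 = 208
  KI = 4·√13

Step 2: From IL = 12, LC = 4, and ∠ILC = 120°, by the law of cosines:
  IC² = IL² + LC² - 2·IL·LC·cos(120°) = 144 + 16 + 48 = 208
  IC = 4·√13

Step 3: From DK = 13, DL = 11, KL = 8, by the inverse law of cosines:
  cos(∠KDL) = (DK² + DL² - KL²) / (2·DK·DL)
  ∠KDL = 37.79°

Step 4: From DK = 13, DM = 13, KM = 12, by the inverse law of cosines:
  cos(∠KDM) = (DK² + DM² - KM²) / (2·DK·DM)
  ∠KDM = 54.97°

Step 5: From KD = 13, KL = 8, DL = 11, by the inverse law of cosines:
  cos(∠DKL) = (KD² + KL² - DL²) / (2·KD·KL)
  ∠DKL = 57.42°

Step 6: From KD = 13, KM = 12, DM = 13, by the inverse law of cosines:
  cos(∠DKM) = (KD² + KM² - DM²) / (2·KD·KM)
  ∠DKM = 62.51°

Step 7: From LD = 11, LK = 8, DK = 13, by the inverse law of cosines:
  cos(∠DLK) = (LD² + LK² - DK²) / (2·LD·LK)
  ∠DLK = 84.78°

Step 8: From MD = 13, MK = 12, DK = 13, by the inverse law of cosines:
  cos(∠DMK) = (MD² + MK² - DK²) / (2·MD·MK)
  ∠DMK = 62.51°

Step 9: From KI = 4·√13, KL = 8, IL = 12, by the inverse law of cosines:
  cos(∠IKL) = (KI² + KL² - IL²) / (2·KI·KL)
  ∠IKL = 56.31°

Step 10: From IC = 4·√13, IL = 12, CL = 4, by the inverse law of cosines:
  cos(∠CIL) = (IC² + IL² - CL²) / (2·IC·IL)
  ∠CIL = 13.9°

Step 11: From IK = 4·√13, IL = 12, KL = 8, by the inverse law of cosines:
  cos(∠KIL) = (IK² + IL² - KL²) / (2·IK·IL)
  ∠KIL = 33.69°

Step 12: From CI = 4·√13, CL = 4, IL = 12, by the inverse law of cosines:
  cos(∠ICL) = (CI² + CL² - IL²) / (2·CI·CL)
  ∠ICL = 46.1°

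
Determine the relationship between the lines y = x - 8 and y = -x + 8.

Slope of line 1: m1 = 1
Slope of line 2: m2 = -1
Two lines are perpendicular when the product of their slopes is -1 (negative reciprocals).
m1 * m2 = (1) * (-1) = -1, confirming perpendicularity.

Perpendicular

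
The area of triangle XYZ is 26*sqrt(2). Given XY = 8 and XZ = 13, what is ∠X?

From the SAS area formula Area = (1/2)ab sin(C), rearranging gives sin(C) = 2*Area/(ab).
sin(C) = 2 * 26*sqrt(2) / (104) = sqrt(2)/2.
Therefore C = arcsin(sqrt(2)/2) = 45°.
Since sin(180° - C) = sin(C), the obtuse angle 135° gives the same area, so C = 45° or C = 135°.

45° or 135°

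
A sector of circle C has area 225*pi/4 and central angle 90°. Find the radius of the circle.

The sector covers 90°/360° = 1/4 of the full circle.
Full circle area = 225*pi/4 / 1/4 = 225*pi.
Since full area = πr², we get r² = 225*pi/π = 225, so r = 15.

15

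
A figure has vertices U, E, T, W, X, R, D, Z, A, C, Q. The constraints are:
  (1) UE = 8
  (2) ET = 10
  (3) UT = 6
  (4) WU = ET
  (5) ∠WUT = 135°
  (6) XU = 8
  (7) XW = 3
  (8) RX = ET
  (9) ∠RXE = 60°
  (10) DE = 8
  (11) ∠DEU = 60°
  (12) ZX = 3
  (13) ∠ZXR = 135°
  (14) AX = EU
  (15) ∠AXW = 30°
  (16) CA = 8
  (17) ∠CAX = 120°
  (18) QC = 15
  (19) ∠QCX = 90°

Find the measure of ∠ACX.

From the given relations: AX = EU = 8.
Step 1: By the law of cosines on triangle CAX: CX² = 8² + 8² − 2·8·8·cos(120°) = 192, so CX = 8·√3.
Step 2: By the inverse law of cosines on triangle ACX: cos(∠ACX) = (8² + (8·√3)² − 8²) / (2·8·8·√3) = 192/221.7 = 0.866, so ∠ACX = 30°.

Therefore, the measure of angle ∠ACX = 30°.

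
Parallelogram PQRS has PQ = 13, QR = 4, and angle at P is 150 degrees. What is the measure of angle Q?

In a parallelogram, consecutive angles are supplementary (sum to 180°).
angle Q = 180 - angle P
angle Q = 180 - 150
angle Q = 30 degrees

30 degrees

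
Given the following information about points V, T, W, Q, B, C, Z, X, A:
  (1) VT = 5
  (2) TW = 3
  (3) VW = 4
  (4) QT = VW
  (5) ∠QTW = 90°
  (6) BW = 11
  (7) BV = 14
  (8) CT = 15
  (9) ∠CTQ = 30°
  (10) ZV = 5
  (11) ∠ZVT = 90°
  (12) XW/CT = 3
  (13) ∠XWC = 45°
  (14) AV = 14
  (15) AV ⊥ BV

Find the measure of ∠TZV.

Step 1: By the law of cosines on triangle ZVT: ZT² = 5² + 5² − 2·5·5·cos(90°) = 50, so ZT = 5·√2.
Step 2: By the inverse law of cosines on triangle TZV: cos(∠TZV) = ((5·√2)² + 5² − 5²) / (2·5·√2·5) = 50/70.71 = 0.7071, so ∠TZV = 45°.

Therefore, the measure of angle ∠TZV = 45°.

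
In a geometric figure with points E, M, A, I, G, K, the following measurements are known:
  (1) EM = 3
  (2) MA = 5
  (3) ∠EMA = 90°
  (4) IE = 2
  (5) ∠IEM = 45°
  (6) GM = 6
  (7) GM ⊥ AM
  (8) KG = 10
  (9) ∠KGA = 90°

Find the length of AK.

Step 1: By the law of cosines on triangle GMA: GA² = 6² + 5² − 2·6·5·cos(90°) = 61, so GA = √61.
Step 2: By the law of cosines on triangle AGK: AK² = √61² + 10² − 2·√61·10·cos(90°) = 161, so AK = √161.

Therefore, the length of AK = √161.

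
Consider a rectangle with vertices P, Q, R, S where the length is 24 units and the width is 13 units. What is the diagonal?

A rectangle's diagonal splits it into two right triangles, with the diagonal as the hypotenuse.
By the Pythagorean theorem, d^2 = 24^2 + 13^2 = 745.
Therefore d = sqrt(745).

sqrt(745)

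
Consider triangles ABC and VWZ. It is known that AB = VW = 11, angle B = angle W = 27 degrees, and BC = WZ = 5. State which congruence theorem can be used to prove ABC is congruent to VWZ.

Consider the given information: AB = VW = 11, angle B = angle W = 27 degrees, and BC = WZ = 5
This is not AAS or HL: AAS requires two angles and a non-included side. HL only applies to right triangles with matching hypotenuse and leg.
The correct criterion is SAS. Two pairs of corresponding sides and the included angle are equal (Side-Angle-Side).

SAS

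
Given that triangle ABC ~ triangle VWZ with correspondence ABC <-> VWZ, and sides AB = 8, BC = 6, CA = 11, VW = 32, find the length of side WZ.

k = 32/8 = 4. WZ = 4 * 6 = 24.

24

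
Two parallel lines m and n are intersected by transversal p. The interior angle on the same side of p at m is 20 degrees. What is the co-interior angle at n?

Co-interior angles sum to 180: 180 - 20 = 160 degrees.

160 degrees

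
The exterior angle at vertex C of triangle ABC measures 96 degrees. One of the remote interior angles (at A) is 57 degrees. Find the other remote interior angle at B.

The exterior angle theorem states that an exterior angle equals the sum of the two non-adjacent interior angles.
So 96 = 57 + angle B, which gives angle B = 96 - 57 = 39 degrees.

39 degrees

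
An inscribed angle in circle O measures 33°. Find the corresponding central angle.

The inscribed angle theorem states that a central angle is always twice any inscribed angle that subtends the same arc.
Since the inscribed angle is 33°, the central angle = 2 × 33° = 66°.

66°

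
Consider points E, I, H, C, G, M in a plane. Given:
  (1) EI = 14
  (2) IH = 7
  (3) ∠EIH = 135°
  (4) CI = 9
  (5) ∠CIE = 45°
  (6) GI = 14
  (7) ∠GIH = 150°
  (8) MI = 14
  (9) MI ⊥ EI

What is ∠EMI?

Step 1: By the law of cosines on triangle MIE: ME² = 14² + 14² − 2·14·14·cos(90°) = 392, so ME = 14·√2.
Step 2: By the inverse law of cosines on triangle EMI: cos(∠EMI) = ((14·√2)² + 14² − 14²) / (2·14·√2·14) = 392/554.37 = 0.7071, so ∠EMI = 45°.

Therefore, the measure of angle ∠EMI = 45°.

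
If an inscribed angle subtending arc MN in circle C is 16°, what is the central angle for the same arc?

By the inscribed angle theorem, the central angle is twice the inscribed angle.
Central angle = 2 × 16° = 32°

32°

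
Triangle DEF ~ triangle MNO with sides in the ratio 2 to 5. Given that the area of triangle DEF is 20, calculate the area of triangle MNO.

The ratio of areas of similar triangles = (side ratio)^2.
Side ratio = 2:5, so area ratio = 4:25.
Area of MNO / Area of DEF = 25/4
Area of MNO = 20 * 25/4 = 125

125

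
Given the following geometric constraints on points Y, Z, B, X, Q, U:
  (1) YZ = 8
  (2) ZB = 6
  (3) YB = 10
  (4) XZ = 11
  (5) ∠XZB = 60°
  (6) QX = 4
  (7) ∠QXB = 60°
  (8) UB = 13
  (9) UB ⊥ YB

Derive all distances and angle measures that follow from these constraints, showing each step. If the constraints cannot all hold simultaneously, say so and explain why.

The constraints are consistent.

Step 1: From YB = 10, BU = 13, and ∠YBU = 90°, by the law of cosines:
  YU² = YB² + BU² - 2·YB·BU·cos(90°) = 100 + 169 - 0 = 269
  YU ≈ 16.4

Step 2: From BZ = 6, ZX = 11, and ∠BZX = 60°, by the law of cosines:
  BX² = BZ² + ZX² - 2·BZ·ZX·cos(60°) = 36 + 121 - 66 = 91
  BX = √91

Step 3: From YB = 10, YZ = 8, BZ = 6, by the inverse law of cosines:
  cos(∠BYZ) = (YB² + YZ² - BZ²) / (2·YB·YZ)
  ∠BYZ = 36.87°

Step 4: From ZB = 6, ZY = 8, BY = 10, by the inverse law of cosines:
  cos(∠BZY) = (ZB² + ZY² - BY²) / (2·ZB·ZY)
  ∠BZY = 90°

Step 5: From BY = 10, BZ = 6, YZ = 8, by the inverse law of cosines:
  cos(∠YBZ) = (BY² + BZ² - YZ²) / (2·BY·BZ)
  ∠YBZ = 53.13°

Step 6: From BX = √91, XQ = 4, and ∠BXQ = 60°, by the law of cosines:
  BQ² = BX² + XQ² - 2·BX·XQ·cos(60°) = 91 + 16 - 38.16 = 68.84
  BQ ≈ 8.3

Step 7: From YB = 10, YU = 16.4, BU = 13, by the inverse law of cosines:
  cos(∠BYU) = (YB² + YU² - BU²) / (2·YB·YU)
  ∠BYU = 52.43°

Step 8: From BX = √91, BZ = 6, XZ = 11, by the inverse law of cosines:
  cos(∠XBZ) = (BX² + BZ² - XZ²) / (2·BX·BZ)
  ∠XBZ = 87°

Step 9: From XB = √91, XZ = 11, BZ = 6, by the inverse law of cosines:
  cos(∠BXZ) = (XB² + XZ² - BZ²) / (2·XB·XZ)
  ∠BXZ = 33°

Step 10: From UB = 13, UY = 16.4, BY = 10, by the inverse law of cosines:
  cos(∠BUY) = (UB² + UY² - BY²) / (2·UB·UY)
  ∠BUY = 37.57°

Step 11: From BQ = 8.3, BX = √91, QX = 4, by the inverse law of cosines:
  cos(∠QBX) = (BQ² + BX² - QX²) / (2·BQ·BX)
  ∠QBX = 24.68°

Step 12: From QB = 8.3, QX = 4, BX = √91, by the inverse law of cosines:
  cos(∠BQX) = (QB² + QX² - BX²) / (2·QB·QX)
  ∠BQX = 95.32°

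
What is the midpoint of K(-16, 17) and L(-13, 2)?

The midpoint is the point halfway along the segment.
Move half the horizontal distance: -16 + (-13 - -16)/2 = -16 + 3/2 = -29/2
Move half the vertical distance: 17 + (2 - 17)/2 = 17 + -15/2 = 19/2
Midpoint = (-29/2, 19/2)

(-29/2, 19/2)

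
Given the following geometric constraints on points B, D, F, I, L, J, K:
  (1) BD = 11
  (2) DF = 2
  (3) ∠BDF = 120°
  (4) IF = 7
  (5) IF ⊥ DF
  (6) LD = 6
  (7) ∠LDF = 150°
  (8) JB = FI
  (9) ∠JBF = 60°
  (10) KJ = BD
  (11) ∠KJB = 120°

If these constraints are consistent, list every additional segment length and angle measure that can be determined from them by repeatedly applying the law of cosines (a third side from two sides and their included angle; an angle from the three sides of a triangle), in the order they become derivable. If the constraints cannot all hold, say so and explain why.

The constraints are consistent. Derivable facts, in order:
After 1 step:
- BF = 7·√3
- BK ≈ 15.72
- DI = √53
- FL ≈ 7.8
After 2 steps:
- FJ ≈ 10.54
- ∠BFD = 51.79°
- ∠BKJ = 22.69°
- ∠DBF = 8.21°
- ∠DFL = 22.63°
- ∠DIF = 15.95°
- ∠DLF = 7.37°
- ∠FDI = 74.05°
- ∠JBK = 37.31°
After 3 steps:
- ∠BFJ = 35.1°
- ∠BJF = 84.9°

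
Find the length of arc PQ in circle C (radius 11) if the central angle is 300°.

Arc length = 2πr × θ/360
= 2π × 11 × 5/6
= 55*pi/3

55*pi/3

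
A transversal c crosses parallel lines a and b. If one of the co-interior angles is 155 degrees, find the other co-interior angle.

Co-interior angles sum to 180: 180 - 155 = 25 degrees.

25 degrees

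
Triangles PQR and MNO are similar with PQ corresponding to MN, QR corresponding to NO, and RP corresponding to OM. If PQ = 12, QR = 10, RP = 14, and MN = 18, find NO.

k = 18/12 = 3/2. NO = 3/2 * 10 = 15.

15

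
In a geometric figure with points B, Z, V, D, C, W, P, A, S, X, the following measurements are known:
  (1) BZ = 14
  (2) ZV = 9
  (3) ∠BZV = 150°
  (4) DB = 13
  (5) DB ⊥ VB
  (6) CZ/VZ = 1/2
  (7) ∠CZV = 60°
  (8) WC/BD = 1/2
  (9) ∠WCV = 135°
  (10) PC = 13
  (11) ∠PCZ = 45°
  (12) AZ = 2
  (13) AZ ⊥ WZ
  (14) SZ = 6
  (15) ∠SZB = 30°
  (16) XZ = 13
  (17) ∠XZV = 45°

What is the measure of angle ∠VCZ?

From the given relations: CZ = 1/2·VZ = 1/2·9 ≈ 4.5.
Step 1: By the law of cosines on triangle CZV: CV² = 4.5² + 9² − 2·4.5·9·cos(60°) = 60.75, so CV = 9/2·√3.
Step 2: By the inverse law of cosines on triangle VCZ: cos(∠VCZ) = ((9/2·√3)² + 4.5² − 9²) / (2·9/2·√3·4.5) = 0/70.15 = 0, so ∠VCZ = 90°.

Therefore, the measure of angle ∠VCZ = 90°.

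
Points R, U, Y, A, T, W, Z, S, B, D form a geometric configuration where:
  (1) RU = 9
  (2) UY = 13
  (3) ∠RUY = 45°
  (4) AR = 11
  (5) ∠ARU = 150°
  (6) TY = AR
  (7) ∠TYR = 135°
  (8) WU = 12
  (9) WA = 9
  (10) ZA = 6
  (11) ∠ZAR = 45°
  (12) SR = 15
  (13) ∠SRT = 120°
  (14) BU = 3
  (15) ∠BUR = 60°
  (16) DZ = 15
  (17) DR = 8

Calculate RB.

Step 1: By the law of cosines on triangle RUB: RB² = 9² + 3² − 2·9·3·cos(60°) = 63, so RB = 3·√7.

Therefore, the length of RB = 3·√7.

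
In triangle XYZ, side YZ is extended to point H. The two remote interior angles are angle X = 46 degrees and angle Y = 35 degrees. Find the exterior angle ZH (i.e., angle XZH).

By the exterior angle theorem, an exterior angle of a triangle equals the sum of the two remote interior angles.
Exterior angle = angle X + angle Y
Exterior angle = 46 + 35 = 81 degrees

81 degrees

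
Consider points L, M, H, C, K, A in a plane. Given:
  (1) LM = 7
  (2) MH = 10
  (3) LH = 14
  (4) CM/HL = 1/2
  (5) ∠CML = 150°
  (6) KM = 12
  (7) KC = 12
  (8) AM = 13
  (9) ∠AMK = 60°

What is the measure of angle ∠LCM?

From the given relations: CM = 1/2·HL = 1/2·14 = 7.
Step 1: By the law of cosines on triangle CML: CL² = 7² + 7² − 2·7·7·cos(150°) = 182.87, so CL ≈ 13.52.
Step 2: By the inverse law of cosines on triangle LCM: cos(∠LCM) = (13.52² + 7² − 7²) / (2·13.52·7) = 182.87/189.32 = 0.9659, so ∠LCM = 15°.

Therefore, the measure of angle ∠LCM = 15°.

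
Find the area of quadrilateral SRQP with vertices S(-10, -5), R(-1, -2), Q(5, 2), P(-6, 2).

The Shoelace formula works by pairing each vertex with the next (cycling back to the first).
For each pair, compute x_i*y_(i+1) - x_(i+1)*y_i:
  (-10*-2 - -1*-5) = 15
  (-1*2 - 5*-2) = 8
  (5*2 - -6*2) = 22
  (-6*-5 - -10*2) = 50
Taking half the absolute value of the total: Area = (1/2)(95) = 95/2.

95/2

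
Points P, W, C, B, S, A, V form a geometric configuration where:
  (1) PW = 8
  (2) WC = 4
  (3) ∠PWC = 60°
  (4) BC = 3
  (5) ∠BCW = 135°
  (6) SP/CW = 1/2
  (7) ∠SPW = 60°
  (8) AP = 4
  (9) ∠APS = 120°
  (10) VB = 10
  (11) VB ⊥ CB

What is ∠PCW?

Step 1: By the law of cosines on triangle CWP: CP² = 4² + 8² − 2·4·8·cos(60°) = 48, so CP = 4·√3.
Step 2: By the inverse law of cosines on triangle PCW: cos(∠PCW) = ((4·√3)² + 4² − 8²) / (2·4·√3·4) = 0/55.43 = 0, so ∠PCW = 90°.

Therefore, the measure of angle ∠PCW = 90°.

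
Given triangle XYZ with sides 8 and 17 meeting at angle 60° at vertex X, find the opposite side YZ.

By the law of cosines: YZ^2 = XY^2 + XZ^2 - 2*XY*XZ*cos(X)
YZ^2 = 8^2 + 17^2 - 2*8*17*cos(60°)
YZ^2 = 64 + 289 - 272*(1/2)
YZ^2 = 217
YZ = sqrt(217)

sqrt(217)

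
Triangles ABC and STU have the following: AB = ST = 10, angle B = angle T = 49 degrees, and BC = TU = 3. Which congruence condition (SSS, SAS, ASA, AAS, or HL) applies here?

The given information provides:
AB = ST = 10, angle B = angle T = 49 degrees, and BC = TU = 3
This matches the SAS congruence theorem.
Two pairs of corresponding sides and the included angle are equal (Side-Angle-Side).

SAS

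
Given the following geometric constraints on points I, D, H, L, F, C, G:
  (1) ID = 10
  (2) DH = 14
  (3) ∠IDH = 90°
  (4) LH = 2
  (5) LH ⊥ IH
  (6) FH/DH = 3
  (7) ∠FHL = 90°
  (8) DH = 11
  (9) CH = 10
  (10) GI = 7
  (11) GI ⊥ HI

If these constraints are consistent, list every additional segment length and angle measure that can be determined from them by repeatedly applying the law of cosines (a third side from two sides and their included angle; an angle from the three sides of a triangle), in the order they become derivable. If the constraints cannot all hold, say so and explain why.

These constraints are not satisfiable: (2) DH = 14 and (8) DH = 11 assign two different lengths to the same segment. No planar figure meets all of them, so nothing further can be derived.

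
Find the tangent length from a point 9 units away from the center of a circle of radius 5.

tangent = √(d² - r²) = √(9² - 5²) = √(81 - 25) = √56 = 2*sqrt(14)

2*sqrt(14)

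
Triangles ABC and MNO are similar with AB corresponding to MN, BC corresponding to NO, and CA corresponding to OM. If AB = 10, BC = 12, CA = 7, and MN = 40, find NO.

k = 40/10 = 4. NO = 4 * 12 = 48.

48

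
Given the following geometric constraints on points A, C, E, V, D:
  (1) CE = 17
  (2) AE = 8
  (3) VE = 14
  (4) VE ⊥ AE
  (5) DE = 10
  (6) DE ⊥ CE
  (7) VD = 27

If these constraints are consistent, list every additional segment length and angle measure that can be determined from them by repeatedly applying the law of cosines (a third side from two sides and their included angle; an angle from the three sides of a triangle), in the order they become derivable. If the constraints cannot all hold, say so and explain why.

These constraints are not satisfiable: by the triangle inequality in triangle EVD, (3) VE = 14 and (5) DE = 10 force VD ≤ 14 + 10 = 24, but (7) says VD = 27. No planar figure meets all of them, so nothing further can be derived.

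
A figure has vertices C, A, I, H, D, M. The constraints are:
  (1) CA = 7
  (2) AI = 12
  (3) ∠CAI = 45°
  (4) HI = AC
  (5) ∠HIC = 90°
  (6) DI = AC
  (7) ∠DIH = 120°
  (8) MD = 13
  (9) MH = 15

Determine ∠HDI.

From the given relations: DI = AC = 7; HI = AC = 7.
Step 1: By the law of cosines on triangle DIH: DH² = 7² + 7² − 2·7·7·cos(120°) = 147, so DH = 7·√3.
Step 2: By the inverse law of cosines on triangle HDI: cos(∠HDI) = ((7·√3)² + 7² − 7²) / (2·7·√3·7) = 147/169.74 = 0.866, so ∠HDI = 30°.

Therefore, the measure of angle ∠HDI = 30°.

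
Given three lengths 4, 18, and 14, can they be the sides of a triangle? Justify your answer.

Check the triangle inequality: 4 + 14 = 18 ≤ 18.
Since the sum of two sides does not exceed the third, no triangle can be formed.

No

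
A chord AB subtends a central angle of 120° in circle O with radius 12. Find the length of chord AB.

Drop a perpendicular from the center to the chord, bisecting both the chord and the central angle.
Each half-chord = r sin(θ/2) = 12 sin(60°).
The full chord = 2 × 12 × sin(60°) = 12*sqrt(3).

12*sqrt(3)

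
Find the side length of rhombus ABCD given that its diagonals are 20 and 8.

The diagonals of a rhombus bisect each other at right angles.
Half-diagonals: 20/2 = 10 and 8/2 = 4
side = sqrt(10^2 + 4^2)
side = sqrt(100 + 16)
side = sqrt(116) = 2*sqrt(29)

2*sqrt(29)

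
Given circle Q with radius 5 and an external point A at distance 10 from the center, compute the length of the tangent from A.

tangent = √(d² - r²) = √(10² - 5²) = √(100 - 25) = √75 = 5*sqrt(3)

5*sqrt(3)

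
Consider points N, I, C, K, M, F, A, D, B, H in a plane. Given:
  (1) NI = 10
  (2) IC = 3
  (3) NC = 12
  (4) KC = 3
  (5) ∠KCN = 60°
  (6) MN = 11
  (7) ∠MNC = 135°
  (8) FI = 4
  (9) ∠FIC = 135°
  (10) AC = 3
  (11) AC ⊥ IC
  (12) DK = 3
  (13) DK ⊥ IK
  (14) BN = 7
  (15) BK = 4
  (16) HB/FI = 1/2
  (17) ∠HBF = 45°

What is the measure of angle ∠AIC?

Step 1: By the law of cosines on triangle ICA: IA² = 3² + 3² − 2·3·3·cos(90°) = 18, so IA = 3·√2.
Step 2: By the inverse law of cosines on triangle AIC: cos(∠AIC) = ((3·√2)² + 3² − 3²) / (2·3·√2·3) = 18/25.46 = 0.7071, so ∠AIC = 45°.

Therefore, the measure of angle ∠AIC = 45°.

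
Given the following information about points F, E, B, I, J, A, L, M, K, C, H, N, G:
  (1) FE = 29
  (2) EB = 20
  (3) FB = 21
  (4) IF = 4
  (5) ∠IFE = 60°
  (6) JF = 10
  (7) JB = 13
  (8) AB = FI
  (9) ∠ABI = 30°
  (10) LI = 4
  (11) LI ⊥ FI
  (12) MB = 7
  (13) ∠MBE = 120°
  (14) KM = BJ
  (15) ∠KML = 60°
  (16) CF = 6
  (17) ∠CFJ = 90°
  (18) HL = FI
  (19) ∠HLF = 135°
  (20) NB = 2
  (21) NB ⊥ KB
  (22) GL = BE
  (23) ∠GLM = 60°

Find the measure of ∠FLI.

Step 1: By the law of cosines on triangle LIF: LF² = 4² + 4² − 2·4·4·cos(90°) = 32, so LF = 4·√2.
Step 2: By the inverse law of cosines on triangle FLI: cos(∠FLI) = ((4·√2)² + 4² − 4²) / (2·4·√2·4) = 32/45.25 = 0.7071, so ∠FLI = 45°.

Therefore, the measure of angle ∠FLI = 45°.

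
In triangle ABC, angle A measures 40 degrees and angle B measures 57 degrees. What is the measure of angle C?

The interior angles sum to 180°: angle C = 180 - 40 - 57 = 83°.
The triangle is acute (angles 40°, 57°, 83°).

83 degrees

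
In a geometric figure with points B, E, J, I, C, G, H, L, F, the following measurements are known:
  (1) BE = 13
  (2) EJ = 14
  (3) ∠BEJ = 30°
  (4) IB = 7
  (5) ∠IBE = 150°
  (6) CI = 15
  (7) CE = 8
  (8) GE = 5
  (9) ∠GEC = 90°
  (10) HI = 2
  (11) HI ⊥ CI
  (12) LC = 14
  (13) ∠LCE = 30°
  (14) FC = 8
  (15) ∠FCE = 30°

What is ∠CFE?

Step 1: By the law of cosines on triangle FCE: FE² = 8² + 8² − 2·8·8·cos(30°) = 17.15, so FE ≈ 4.14.
Step 2: By the inverse law of cosines on triangle CFE: cos(∠CFE) = (8² + 4.14² − 8²) / (2·8·4.14) = 17.15/66.26 = 0.2588, so ∠CFE = 75°.

Therefore, the measure of angle ∠CFE = 75°.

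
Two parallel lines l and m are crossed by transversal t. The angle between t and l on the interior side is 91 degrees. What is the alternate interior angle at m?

Alternate interior angles formed by parallel lines and a transversal are equal.
The given angle is 91 degrees.
The alternate interior angle = 91 degrees.

91 degrees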